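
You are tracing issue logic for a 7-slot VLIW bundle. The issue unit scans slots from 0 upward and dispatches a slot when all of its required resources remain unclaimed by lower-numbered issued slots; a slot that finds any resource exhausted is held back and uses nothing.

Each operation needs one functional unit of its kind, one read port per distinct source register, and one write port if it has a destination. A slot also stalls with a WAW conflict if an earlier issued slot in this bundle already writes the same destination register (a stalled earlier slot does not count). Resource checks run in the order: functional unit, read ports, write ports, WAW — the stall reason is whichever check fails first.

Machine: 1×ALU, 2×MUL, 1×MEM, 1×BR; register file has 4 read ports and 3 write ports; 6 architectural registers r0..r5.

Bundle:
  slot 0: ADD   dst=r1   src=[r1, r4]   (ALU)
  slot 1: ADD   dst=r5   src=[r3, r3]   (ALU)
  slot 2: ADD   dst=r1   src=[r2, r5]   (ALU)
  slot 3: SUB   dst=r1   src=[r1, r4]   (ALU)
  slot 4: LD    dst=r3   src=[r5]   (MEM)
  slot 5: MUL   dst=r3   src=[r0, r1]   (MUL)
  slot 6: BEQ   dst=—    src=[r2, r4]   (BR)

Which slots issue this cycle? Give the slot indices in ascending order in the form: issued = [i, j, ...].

[0] ALU needs rd=2 wr=1: ok; after: ALU=0 MUL=2 MEM=1 BR=1, R=2, W=2
[1] ALU needs rd=1 wr=1: FU; after: ALU=0 MUL=2 MEM=1 BR=1, R=2, W=2
[2] ALU needs rd=2 wr=1: FU; after: ALU=0 MUL=2 MEM=1 BR=1, R=2, W=2
[3] ALU needs rd=2 wr=1: FU; after: ALU=0 MUL=2 MEM=1 BR=1, R=2, W=2
[4] MEM needs rd=1 wr=1: ok; after: ALU=0 MUL=2 MEM=0 BR=1, R=1, W=1
[5] MUL needs rd=2 wr=1: RD_PORT; after: ALU=0 MUL=2 MEM=0 BR=1, R=1, W=1
[6] BR needs rd=2 wr=0: RD_PORT; after: ALU=0 MUL=2 MEM=0 BR=1, R=1, W=1

issued = [0, 4]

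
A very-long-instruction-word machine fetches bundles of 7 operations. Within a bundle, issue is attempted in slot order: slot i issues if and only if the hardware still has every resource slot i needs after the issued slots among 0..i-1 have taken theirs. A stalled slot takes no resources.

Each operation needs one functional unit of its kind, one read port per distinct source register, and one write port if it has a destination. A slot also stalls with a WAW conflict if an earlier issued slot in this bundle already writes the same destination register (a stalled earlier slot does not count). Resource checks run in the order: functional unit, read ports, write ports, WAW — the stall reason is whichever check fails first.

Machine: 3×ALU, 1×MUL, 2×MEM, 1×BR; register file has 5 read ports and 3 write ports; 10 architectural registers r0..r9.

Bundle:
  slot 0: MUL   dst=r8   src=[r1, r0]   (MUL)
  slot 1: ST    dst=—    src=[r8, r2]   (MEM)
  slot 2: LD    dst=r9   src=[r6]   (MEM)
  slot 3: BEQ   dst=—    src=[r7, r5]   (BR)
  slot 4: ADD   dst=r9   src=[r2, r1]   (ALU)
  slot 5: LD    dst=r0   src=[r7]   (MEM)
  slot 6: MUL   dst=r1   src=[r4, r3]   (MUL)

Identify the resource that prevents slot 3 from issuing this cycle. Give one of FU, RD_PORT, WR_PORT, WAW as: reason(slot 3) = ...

[0] MUL needs rd=2 wr=1: ok; after: ALU=3 MUL=0 MEM=2 BR=1, R=3, W=2
[1] MEM needs rd=2 wr=0: ok; after: ALU=3 MUL=0 MEM=1 BR=1, R=1, W=2
[2] MEM needs rd=1 wr=1: ok; after: ALU=3 MUL=0 MEM=0 BR=1, R=0, W=1
[3] BR needs rd=2 wr=0: RD_PORT; after: ALU=3 MUL=0 MEM=0 BR=1, R=0, W=1
[4] ALU needs rd=2 wr=1: RD_PORT; after: ALU=3 MUL=0 MEM=0 BR=1, R=0, W=1
[5] MEM needs rd=1 wr=1: FU; after: ALU=3 MUL=0 MEM=0 BR=1, R=0, W=1
[6] MUL needs rd=2 wr=1: FU; after: ALU=3 MUL=0 MEM=0 BR=1, R=0, W=1

reason(slot 3) = RD_PORT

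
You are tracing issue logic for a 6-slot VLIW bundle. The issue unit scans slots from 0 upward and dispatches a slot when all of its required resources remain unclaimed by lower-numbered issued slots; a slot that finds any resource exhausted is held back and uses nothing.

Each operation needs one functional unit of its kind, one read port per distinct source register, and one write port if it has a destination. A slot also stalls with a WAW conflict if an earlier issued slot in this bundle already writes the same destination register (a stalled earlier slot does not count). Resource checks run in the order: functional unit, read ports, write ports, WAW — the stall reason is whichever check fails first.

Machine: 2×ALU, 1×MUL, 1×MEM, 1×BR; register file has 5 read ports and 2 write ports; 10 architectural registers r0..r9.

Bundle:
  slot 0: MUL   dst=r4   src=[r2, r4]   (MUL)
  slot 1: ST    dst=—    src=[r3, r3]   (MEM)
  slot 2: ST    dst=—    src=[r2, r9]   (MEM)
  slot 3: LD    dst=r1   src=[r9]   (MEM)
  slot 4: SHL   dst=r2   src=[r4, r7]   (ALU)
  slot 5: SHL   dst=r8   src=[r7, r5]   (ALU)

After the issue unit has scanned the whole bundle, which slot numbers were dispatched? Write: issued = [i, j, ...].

[0] MUL needs rd=2 wr=1: ok; after: ALU=2 MUL=0 MEM=1 BR=1, R=3, W=1
[1] MEM needs rd=1 wr=0: ok; after: ALU=2 MUL=0 MEM=0 BR=1, R=2, W=1
[2] MEM needs rd=2 wr=0: FU; after: ALU=2 MUL=0 MEM=0 BR=1, R=2, W=1
[3] MEM needs rd=1 wr=1: FU; after: ALU=2 MUL=0 MEM=0 BR=1, R=2, W=1
[4] ALU needs rd=2 wr=1: ok; after: ALU=1 MUL=0 MEM=0 BR=1, R=0, W=0
[5] ALU needs rd=2 wr=1: RD_PORT; after: ALU=1 MUL=0 MEM=0 BR=1, R=0, W=0

issued = [0, 1, 4]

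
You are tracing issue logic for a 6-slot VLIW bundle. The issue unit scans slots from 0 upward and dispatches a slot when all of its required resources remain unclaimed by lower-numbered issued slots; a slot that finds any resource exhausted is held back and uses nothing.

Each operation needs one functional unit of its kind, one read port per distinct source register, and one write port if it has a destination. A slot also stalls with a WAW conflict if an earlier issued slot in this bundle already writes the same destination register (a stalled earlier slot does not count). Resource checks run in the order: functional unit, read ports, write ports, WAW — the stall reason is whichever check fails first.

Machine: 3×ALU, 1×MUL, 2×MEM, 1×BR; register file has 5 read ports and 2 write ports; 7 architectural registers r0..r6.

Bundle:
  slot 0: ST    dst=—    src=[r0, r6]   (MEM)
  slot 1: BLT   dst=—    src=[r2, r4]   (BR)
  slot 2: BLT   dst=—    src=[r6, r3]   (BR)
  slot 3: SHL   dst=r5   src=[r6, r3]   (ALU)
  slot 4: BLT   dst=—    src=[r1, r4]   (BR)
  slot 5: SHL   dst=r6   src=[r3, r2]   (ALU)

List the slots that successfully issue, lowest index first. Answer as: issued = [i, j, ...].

  0. MEM ⇒ go  {3A/1Mu/1Ld/1B | 3r 2w}
  1. BR ⇒ go  {3A/1Mu/1Ld/0B | 1r 2w}
  2. BR ⇒ no(FU)  {3A/1Mu/1Ld/0B | 1r 2w}
  3. ALU→r5 ⇒ no(RD_PORT)  {3A/1Mu/1Ld/0B | 1r 2w}
  4. BR ⇒ no(FU)  {3A/1Mu/1Ld/0B | 1r 2w}
  5. ALU→r6 ⇒ no(RD_PORT)  {3A/1Mu/1Ld/0B | 1r 2w}

issued = [0, 1]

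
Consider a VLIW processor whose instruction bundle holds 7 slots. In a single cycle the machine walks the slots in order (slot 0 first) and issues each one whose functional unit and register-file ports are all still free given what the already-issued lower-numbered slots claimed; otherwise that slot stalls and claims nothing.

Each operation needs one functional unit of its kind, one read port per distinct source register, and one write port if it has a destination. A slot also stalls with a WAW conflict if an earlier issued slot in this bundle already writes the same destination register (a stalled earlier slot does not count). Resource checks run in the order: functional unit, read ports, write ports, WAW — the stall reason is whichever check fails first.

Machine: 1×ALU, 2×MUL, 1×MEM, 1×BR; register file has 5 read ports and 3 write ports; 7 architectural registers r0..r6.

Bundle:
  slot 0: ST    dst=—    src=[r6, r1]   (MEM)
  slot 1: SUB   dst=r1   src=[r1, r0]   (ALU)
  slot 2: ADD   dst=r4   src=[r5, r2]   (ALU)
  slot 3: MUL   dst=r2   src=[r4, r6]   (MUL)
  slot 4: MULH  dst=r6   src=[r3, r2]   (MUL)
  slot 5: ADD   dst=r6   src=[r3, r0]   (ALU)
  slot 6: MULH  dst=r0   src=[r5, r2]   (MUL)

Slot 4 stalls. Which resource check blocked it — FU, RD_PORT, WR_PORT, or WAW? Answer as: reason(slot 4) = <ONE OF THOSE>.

#0 MEM src=r6,r1 dispatched  <A:1 Mu:2 Ld:0 B:1 rd:3 wr:3>
#1 ALU src=r1,r0 dispatched  <A:0 Mu:2 Ld:0 B:1 rd:1 wr:2>
#2 ALU src=r5,r2 held:FU  <A:0 Mu:2 Ld:0 B:1 rd:1 wr:2>
#3 MUL src=r4,r6 held:RD_PORT  <A:0 Mu:2 Ld:0 B:1 rd:1 wr:2>
#4 MUL src=r3,r2 held:RD_PORT  <A:0 Mu:2 Ld:0 B:1 rd:1 wr:2>
#5 ALU src=r3,r0 held:FU  <A:0 Mu:2 Ld:0 B:1 rd:1 wr:2>
#6 MUL src=r5,r2 held:RD_PORT  <A:0 Mu:2 Ld:0 B:1 rd:1 wr:2>

reason(slot 4) = RD_PORT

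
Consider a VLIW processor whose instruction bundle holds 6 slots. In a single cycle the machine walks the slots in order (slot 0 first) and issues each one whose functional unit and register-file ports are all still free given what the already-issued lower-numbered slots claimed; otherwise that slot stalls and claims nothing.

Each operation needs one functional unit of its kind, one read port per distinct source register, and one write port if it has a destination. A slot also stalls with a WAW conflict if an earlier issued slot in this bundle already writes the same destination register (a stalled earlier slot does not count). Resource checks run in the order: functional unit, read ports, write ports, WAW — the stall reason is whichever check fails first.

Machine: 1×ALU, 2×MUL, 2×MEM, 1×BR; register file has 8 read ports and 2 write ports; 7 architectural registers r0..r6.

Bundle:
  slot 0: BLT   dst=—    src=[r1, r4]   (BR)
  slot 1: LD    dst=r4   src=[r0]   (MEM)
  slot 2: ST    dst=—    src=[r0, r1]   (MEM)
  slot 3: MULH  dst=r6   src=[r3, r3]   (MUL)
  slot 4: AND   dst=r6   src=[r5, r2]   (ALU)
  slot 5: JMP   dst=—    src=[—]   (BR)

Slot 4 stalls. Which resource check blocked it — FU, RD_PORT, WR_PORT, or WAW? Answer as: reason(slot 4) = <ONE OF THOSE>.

reason(slot 4) = WR_PORT

slot 0 (BR): ISSUE — free A1,Mu2,Ld2,B0 rp6 wp2
slot 1 (MEM): ISSUE — free A1,Mu2,Ld1,B0 rp5 wp1
slot 2 (MEM): ISSUE — free A1,Mu2,Ld0,B0 rp3 wp1
slot 3 (MUL): ISSUE — free A1,Mu1,Ld0,B0 rp2 wp0
slot 4 (ALU): stall WR_PORT — free A1,Mu1,Ld0,B0 rp2 wp0
slot 5 (BR): stall FU — free A1,Mu1,Ld0,B0 rp2 wp0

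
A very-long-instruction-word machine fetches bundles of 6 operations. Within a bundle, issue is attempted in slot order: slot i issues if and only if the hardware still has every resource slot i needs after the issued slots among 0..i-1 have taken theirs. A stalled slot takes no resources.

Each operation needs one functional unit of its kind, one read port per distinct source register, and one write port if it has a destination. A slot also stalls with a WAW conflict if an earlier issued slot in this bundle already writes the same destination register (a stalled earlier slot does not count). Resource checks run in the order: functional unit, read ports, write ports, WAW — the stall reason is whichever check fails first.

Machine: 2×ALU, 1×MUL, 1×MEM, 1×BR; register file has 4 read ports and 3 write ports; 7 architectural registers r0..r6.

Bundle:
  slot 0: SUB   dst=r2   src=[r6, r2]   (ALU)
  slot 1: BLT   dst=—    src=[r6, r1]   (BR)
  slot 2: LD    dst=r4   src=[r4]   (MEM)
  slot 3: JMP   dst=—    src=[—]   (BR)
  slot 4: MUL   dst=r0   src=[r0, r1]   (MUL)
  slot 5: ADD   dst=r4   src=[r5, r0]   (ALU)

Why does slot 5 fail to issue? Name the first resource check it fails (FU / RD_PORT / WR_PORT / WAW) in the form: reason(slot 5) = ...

reason(slot 5) = RD_PORT

  0. ALU→r2 ⇒ go  {1A/1Mu/1Ld/1B | 2r 2w}
  1. BR ⇒ go  {1A/1Mu/1Ld/0B | 0r 2w}
  2. MEM→r4 ⇒ no(RD_PORT)  {1A/1Mu/1Ld/0B | 0r 2w}
  3. BR ⇒ no(FU)  {1A/1Mu/1Ld/0B | 0r 2w}
  4. MUL→r0 ⇒ no(RD_PORT)  {1A/1Mu/1Ld/0B | 0r 2w}
  5. ALU→r4 ⇒ no(RD_PORT)  {1A/1Mu/1Ld/0B | 0r 2w}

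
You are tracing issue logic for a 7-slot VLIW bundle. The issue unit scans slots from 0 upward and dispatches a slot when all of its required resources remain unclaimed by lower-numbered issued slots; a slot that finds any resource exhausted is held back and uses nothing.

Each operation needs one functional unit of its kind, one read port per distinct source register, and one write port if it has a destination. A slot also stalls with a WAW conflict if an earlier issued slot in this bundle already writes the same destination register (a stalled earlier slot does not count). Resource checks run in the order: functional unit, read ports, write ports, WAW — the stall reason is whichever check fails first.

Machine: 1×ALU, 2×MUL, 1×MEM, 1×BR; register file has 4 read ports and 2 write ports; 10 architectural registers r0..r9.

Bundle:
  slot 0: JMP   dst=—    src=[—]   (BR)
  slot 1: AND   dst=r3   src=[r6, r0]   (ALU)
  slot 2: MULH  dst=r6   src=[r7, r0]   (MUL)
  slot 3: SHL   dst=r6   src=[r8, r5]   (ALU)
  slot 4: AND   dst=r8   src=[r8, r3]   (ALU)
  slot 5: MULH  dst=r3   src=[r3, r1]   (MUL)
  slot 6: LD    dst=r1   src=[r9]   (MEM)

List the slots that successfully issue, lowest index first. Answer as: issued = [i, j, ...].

issued = [0, 1, 2]

[0] BR needs rd=0 wr=0: ok; after: ALU=1 MUL=2 MEM=1 BR=0, R=4, W=2
[1] ALU needs rd=2 wr=1: ok; after: ALU=0 MUL=2 MEM=1 BR=0, R=2, W=1
[2] MUL needs rd=2 wr=1: ok; after: ALU=0 MUL=1 MEM=1 BR=0, R=0, W=0
[3] ALU needs rd=2 wr=1: FU; after: ALU=0 MUL=1 MEM=1 BR=0, R=0, W=0
[4] ALU needs rd=2 wr=1: FU; after: ALU=0 MUL=1 MEM=1 BR=0, R=0, W=0
[5] MUL needs rd=2 wr=1: RD_PORT; after: ALU=0 MUL=1 MEM=1 BR=0, R=0, W=0
[6] MEM needs rd=1 wr=1: RD_PORT; after: ALU=0 MUL=1 MEM=1 BR=0, R=0, W=0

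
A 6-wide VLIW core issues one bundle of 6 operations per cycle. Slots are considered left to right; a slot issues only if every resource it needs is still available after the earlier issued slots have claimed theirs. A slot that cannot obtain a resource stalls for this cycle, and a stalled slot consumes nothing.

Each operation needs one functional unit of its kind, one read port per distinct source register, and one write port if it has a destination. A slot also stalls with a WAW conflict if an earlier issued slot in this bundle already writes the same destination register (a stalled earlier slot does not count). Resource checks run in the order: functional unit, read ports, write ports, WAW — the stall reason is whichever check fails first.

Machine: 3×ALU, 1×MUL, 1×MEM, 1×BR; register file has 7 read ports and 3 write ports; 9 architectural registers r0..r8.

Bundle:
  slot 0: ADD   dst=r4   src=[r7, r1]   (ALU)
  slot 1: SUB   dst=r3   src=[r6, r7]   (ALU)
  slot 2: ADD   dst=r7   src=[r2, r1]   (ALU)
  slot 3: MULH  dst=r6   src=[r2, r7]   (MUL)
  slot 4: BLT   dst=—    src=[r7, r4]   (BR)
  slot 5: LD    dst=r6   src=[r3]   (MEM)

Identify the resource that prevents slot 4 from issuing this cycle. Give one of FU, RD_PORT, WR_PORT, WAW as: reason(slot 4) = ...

slot 0 (ALU): ISSUE — free A2,Mu1,Ld1,B1 rp5 wp2
slot 1 (ALU): ISSUE — free A1,Mu1,Ld1,B1 rp3 wp1
slot 2 (ALU): ISSUE — free A0,Mu1,Ld1,B1 rp1 wp0
slot 3 (MUL): stall RD_PORT — free A0,Mu1,Ld1,B1 rp1 wp0
slot 4 (BR): stall RD_PORT — free A0,Mu1,Ld1,B1 rp1 wp0
slot 5 (MEM): stall WR_PORT — free A0,Mu1,Ld1,B1 rp1 wp0

reason(slot 4) = RD_PORT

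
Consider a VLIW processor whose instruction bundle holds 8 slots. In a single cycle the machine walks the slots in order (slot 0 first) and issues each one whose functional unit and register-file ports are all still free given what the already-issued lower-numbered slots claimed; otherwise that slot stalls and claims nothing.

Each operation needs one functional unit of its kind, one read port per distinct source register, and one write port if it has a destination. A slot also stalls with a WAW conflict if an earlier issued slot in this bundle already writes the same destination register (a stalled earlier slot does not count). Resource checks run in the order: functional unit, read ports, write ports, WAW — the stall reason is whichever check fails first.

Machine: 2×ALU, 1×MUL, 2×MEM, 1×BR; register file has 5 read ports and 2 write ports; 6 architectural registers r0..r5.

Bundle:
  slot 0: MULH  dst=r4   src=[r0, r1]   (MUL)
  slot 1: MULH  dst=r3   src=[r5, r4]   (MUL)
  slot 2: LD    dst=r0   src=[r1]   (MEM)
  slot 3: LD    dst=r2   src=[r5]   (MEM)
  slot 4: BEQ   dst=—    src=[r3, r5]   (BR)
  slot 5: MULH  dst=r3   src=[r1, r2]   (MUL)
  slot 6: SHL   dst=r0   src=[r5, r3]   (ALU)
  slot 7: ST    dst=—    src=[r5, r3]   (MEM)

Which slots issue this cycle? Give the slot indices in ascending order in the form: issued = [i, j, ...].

#0 MUL src=r0,r1 dispatched  <A:2 Mu:0 Ld:2 B:1 rd:3 wr:1>
#1 MUL src=r5,r4 held:FU  <A:2 Mu:0 Ld:2 B:1 rd:3 wr:1>
#2 MEM src=r1 dispatched  <A:2 Mu:0 Ld:1 B:1 rd:2 wr:0>
#3 MEM src=r5 held:WR_PORT  <A:2 Mu:0 Ld:1 B:1 rd:2 wr:0>
#4 BR src=r3,r5 dispatched  <A:2 Mu:0 Ld:1 B:0 rd:0 wr:0>
#5 MUL src=r1,r2 held:FU  <A:2 Mu:0 Ld:1 B:0 rd:0 wr:0>
#6 ALU src=r5,r3 held:RD_PORT  <A:2 Mu:0 Ld:1 B:0 rd:0 wr:0>
#7 MEM src=r5,r3 held:RD_PORT  <A:2 Mu:0 Ld:1 B:0 rd:0 wr:0>

issued = [0, 2, 4]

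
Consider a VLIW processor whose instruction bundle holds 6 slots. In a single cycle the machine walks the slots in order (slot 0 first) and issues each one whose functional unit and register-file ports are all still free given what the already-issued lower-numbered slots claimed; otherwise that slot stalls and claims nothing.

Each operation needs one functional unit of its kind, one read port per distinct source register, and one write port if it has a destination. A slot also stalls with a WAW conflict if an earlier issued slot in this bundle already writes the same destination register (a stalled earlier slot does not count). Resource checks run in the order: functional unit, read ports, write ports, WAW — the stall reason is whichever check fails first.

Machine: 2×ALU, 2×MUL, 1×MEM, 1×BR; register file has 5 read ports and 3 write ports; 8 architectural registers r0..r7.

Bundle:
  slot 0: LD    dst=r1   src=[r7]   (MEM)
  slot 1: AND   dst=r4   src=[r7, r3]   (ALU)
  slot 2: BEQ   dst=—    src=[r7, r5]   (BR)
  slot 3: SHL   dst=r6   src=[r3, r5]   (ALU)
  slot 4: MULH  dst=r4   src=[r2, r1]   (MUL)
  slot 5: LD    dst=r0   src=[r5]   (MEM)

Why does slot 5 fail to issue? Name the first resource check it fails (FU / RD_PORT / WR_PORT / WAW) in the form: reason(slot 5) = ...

slot 0 (MEM): ISSUE — free A2,Mu2,Ld0,B1 rp4 wp2
slot 1 (ALU): ISSUE — free A1,Mu2,Ld0,B1 rp2 wp1
slot 2 (BR): ISSUE — free A1,Mu2,Ld0,B0 rp0 wp1
slot 3 (ALU): stall RD_PORT — free A1,Mu2,Ld0,B0 rp0 wp1
slot 4 (MUL): stall RD_PORT — free A1,Mu2,Ld0,B0 rp0 wp1
slot 5 (MEM): stall FU — free A1,Mu2,Ld0,B0 rp0 wp1

reason(slot 5) = FU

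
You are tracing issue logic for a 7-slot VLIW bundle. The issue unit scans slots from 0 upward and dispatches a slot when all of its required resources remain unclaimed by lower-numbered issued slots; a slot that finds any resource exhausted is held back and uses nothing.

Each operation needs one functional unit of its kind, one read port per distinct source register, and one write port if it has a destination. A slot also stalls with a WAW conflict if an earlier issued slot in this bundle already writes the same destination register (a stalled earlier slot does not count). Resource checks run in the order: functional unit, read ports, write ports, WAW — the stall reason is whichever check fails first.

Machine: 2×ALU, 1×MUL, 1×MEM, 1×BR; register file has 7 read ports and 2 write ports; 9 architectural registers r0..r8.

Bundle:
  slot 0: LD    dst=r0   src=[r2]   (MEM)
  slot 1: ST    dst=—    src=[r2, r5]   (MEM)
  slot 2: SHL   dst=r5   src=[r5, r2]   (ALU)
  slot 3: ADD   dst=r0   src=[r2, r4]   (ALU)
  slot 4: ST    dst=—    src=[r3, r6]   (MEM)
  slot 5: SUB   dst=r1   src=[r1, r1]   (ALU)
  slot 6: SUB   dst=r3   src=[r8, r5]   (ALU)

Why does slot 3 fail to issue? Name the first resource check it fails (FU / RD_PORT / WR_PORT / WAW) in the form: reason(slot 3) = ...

reason(slot 3) = WR_PORT

[0] MEM needs rd=1 wr=1: ok; after: ALU=2 MUL=1 MEM=0 BR=1, R=6, W=1
[1] MEM needs rd=2 wr=0: FU; after: ALU=2 MUL=1 MEM=0 BR=1, R=6, W=1
[2] ALU needs rd=2 wr=1: ok; after: ALU=1 MUL=1 MEM=0 BR=1, R=4, W=0
[3] ALU needs rd=2 wr=1: WR_PORT; after: ALU=1 MUL=1 MEM=0 BR=1, R=4, W=0
[4] MEM needs rd=2 wr=0: FU; after: ALU=1 MUL=1 MEM=0 BR=1, R=4, W=0
[5] ALU needs rd=1 wr=1: WR_PORT; after: ALU=1 MUL=1 MEM=0 BR=1, R=4, W=0
[6] ALU needs rd=2 wr=1: WR_PORT; after: ALU=1 MUL=1 MEM=0 BR=1, R=4, W=0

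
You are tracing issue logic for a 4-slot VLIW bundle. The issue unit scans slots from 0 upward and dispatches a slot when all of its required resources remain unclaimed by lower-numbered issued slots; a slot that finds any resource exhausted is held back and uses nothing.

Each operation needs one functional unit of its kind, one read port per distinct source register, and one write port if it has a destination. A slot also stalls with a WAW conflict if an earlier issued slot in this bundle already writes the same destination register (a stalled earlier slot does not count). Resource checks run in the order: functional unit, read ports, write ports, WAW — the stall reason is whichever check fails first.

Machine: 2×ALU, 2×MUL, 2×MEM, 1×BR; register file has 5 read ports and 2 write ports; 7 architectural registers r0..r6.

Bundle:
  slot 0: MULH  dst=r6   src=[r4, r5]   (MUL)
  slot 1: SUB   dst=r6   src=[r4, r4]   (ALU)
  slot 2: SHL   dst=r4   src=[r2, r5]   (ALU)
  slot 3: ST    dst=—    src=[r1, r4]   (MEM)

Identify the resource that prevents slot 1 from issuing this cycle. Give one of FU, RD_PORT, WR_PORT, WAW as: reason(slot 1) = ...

(0) want 1×MUL +2rd +1wr — yes → AL2|MU1|ME2|BR1|rd3|wr1
(1) want 1×ALU +1rd +1wr — WAW → AL2|MU1|ME2|BR1|rd3|wr1
(2) want 1×ALU +2rd +1wr — yes → AL1|MU1|ME2|BR1|rd1|wr0
(3) want 1×MEM +2rd +0wr — RD_PORT → AL1|MU1|ME2|BR1|rd1|wr0

reason(slot 1) = WAW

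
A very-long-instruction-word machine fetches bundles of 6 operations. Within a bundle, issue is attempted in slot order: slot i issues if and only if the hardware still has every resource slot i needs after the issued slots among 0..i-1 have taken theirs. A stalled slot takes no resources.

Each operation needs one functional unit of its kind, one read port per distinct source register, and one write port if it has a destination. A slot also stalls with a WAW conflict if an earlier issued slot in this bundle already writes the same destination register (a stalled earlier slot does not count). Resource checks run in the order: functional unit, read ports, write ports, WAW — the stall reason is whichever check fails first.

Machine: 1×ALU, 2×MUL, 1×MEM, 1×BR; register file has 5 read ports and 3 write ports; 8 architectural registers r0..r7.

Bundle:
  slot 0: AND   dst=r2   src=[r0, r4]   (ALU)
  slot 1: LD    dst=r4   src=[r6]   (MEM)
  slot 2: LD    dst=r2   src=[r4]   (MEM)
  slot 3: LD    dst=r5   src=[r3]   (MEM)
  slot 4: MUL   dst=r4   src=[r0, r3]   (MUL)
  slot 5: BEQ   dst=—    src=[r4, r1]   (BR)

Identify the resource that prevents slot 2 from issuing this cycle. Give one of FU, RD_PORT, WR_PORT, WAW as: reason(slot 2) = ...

reason(slot 2) = FU

(0) want 1×ALU +2rd +1wr — yes → AL0|MU2|ME1|BR1|rd3|wr2
(1) want 1×MEM +1rd +1wr — yes → AL0|MU2|ME0|BR1|rd2|wr1
(2) want 1×MEM +1rd +1wr — FU → AL0|MU2|ME0|BR1|rd2|wr1
(3) want 1×MEM +1rd +1wr — FU → AL0|MU2|ME0|BR1|rd2|wr1
(4) want 1×MUL +2rd +1wr — WAW → AL0|MU2|ME0|BR1|rd2|wr1
(5) want 1×BR +2rd +0wr — yes → AL0|MU2|ME0|BR0|rd0|wr1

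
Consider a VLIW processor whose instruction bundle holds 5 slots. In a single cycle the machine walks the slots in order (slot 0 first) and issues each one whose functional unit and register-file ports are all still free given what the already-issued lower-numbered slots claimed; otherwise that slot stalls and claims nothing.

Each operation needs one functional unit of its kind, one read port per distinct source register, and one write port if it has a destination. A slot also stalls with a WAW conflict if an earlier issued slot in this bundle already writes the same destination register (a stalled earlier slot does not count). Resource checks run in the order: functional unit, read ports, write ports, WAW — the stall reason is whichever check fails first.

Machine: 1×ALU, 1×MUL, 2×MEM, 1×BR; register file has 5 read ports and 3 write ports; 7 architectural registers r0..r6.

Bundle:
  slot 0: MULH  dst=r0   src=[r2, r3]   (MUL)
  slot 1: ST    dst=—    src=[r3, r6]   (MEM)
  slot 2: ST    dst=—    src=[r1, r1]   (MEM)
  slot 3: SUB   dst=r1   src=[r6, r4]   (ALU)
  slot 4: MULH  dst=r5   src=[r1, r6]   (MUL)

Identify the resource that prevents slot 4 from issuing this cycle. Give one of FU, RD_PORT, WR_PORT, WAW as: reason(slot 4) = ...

[0] MUL needs rd=2 wr=1: ok; after: ALU=1 MUL=0 MEM=2 BR=1, R=3, W=2
[1] MEM needs rd=2 wr=0: ok; after: ALU=1 MUL=0 MEM=1 BR=1, R=1, W=2
[2] MEM needs rd=1 wr=0: ok; after: ALU=1 MUL=0 MEM=0 BR=1, R=0, W=2
[3] ALU needs rd=2 wr=1: RD_PORT; after: ALU=1 MUL=0 MEM=0 BR=1, R=0, W=2
[4] MUL needs rd=2 wr=1: FU; after: ALU=1 MUL=0 MEM=0 BR=1, R=0, W=2

reason(slot 4) = FU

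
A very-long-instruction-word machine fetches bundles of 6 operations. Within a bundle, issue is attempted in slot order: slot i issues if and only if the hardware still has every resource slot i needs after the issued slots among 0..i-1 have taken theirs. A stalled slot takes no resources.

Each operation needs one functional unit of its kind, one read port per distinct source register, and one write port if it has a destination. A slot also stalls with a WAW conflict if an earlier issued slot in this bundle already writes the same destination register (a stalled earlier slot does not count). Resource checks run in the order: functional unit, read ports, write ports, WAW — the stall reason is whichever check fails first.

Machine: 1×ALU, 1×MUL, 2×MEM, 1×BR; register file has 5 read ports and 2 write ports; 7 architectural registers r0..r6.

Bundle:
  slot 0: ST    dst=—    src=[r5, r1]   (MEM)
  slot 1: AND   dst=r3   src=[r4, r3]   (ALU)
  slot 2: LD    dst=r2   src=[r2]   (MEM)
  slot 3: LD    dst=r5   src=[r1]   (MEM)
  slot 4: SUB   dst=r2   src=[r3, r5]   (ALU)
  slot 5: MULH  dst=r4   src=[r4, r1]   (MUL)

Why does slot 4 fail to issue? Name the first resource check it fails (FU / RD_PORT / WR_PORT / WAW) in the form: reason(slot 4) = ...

reason(slot 4) = FU

slot 0 (MEM): ISSUE — free A1,Mu1,Ld1,B1 rp3 wp2
slot 1 (ALU): ISSUE — free A0,Mu1,Ld1,B1 rp1 wp1
slot 2 (MEM): ISSUE — free A0,Mu1,Ld0,B1 rp0 wp0
slot 3 (MEM): stall FU — free A0,Mu1,Ld0,B1 rp0 wp0
slot 4 (ALU): stall FU — free A0,Mu1,Ld0,B1 rp0 wp0
slot 5 (MUL): stall RD_PORT — free A0,Mu1,Ld0,B1 rp0 wp0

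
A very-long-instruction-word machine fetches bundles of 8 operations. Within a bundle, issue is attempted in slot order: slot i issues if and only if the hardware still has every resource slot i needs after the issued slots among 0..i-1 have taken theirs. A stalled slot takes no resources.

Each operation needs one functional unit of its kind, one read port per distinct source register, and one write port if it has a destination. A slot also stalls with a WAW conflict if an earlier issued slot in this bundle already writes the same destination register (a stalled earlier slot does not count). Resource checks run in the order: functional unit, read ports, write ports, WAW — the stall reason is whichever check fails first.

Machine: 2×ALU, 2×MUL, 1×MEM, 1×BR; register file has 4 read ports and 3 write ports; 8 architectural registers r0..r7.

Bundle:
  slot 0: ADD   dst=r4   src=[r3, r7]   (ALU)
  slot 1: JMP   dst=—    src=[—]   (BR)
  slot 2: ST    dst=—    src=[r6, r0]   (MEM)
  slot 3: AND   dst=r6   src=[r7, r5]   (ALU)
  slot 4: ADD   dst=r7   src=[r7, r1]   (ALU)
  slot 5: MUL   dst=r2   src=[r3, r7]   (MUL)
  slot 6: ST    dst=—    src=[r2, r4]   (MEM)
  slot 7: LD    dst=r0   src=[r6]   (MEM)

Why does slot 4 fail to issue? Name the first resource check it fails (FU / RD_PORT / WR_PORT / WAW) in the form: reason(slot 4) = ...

reason(slot 4) = RD_PORT

slot 0 (ALU): ISSUE — free A1,Mu2,Ld1,B1 rp2 wp2
slot 1 (BR): ISSUE — free A1,Mu2,Ld1,B0 rp2 wp2
slot 2 (MEM): ISSUE — free A1,Mu2,Ld0,B0 rp0 wp2
slot 3 (ALU): stall RD_PORT — free A1,Mu2,Ld0,B0 rp0 wp2
slot 4 (ALU): stall RD_PORT — free A1,Mu2,Ld0,B0 rp0 wp2
slot 5 (MUL): stall RD_PORT — free A1,Mu2,Ld0,B0 rp0 wp2
slot 6 (MEM): stall FU — free A1,Mu2,Ld0,B0 rp0 wp2
slot 7 (MEM): stall FU — free A1,Mu2,Ld0,B0 rp0 wp2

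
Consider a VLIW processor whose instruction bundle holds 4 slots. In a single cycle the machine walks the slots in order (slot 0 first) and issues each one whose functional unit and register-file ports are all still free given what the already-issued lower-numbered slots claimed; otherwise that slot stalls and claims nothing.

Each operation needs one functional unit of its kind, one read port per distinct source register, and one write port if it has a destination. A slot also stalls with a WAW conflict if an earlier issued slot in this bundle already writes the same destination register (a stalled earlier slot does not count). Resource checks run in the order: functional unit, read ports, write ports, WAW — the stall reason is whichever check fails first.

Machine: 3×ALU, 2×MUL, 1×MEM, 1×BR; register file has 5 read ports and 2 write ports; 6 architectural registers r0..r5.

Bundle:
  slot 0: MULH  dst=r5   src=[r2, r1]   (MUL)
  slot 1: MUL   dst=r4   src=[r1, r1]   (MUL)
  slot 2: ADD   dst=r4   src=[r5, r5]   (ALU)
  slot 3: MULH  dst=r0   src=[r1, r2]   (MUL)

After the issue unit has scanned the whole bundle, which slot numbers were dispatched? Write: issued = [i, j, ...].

slot 0 (MUL): ISSUE — free A3,Mu1,Ld1,B1 rp3 wp1
slot 1 (MUL): ISSUE — free A3,Mu0,Ld1,B1 rp2 wp0
slot 2 (ALU): stall WR_PORT — free A3,Mu0,Ld1,B1 rp2 wp0
slot 3 (MUL): stall FU — free A3,Mu0,Ld1,B1 rp2 wp0

issued = [0, 1]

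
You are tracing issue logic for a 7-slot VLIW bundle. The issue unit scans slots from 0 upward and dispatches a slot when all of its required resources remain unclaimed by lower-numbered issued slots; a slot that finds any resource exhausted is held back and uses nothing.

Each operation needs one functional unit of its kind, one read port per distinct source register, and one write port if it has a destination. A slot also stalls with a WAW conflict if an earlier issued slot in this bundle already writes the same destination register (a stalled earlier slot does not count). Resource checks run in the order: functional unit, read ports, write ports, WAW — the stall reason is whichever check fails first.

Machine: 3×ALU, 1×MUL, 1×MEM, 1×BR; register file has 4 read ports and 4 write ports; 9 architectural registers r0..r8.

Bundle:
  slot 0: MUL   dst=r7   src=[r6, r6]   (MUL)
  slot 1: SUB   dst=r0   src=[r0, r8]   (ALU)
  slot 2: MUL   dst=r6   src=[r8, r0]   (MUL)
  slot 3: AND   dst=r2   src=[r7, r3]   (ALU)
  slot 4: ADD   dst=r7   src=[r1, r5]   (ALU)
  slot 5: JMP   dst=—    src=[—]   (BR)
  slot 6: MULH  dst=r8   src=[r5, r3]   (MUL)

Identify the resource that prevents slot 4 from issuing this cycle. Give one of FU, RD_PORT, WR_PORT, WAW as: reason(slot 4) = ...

slot 0 (MUL): ISSUE — free A3,Mu0,Ld1,B1 rp3 wp3
slot 1 (ALU): ISSUE — free A2,Mu0,Ld1,B1 rp1 wp2
slot 2 (MUL): stall FU — free A2,Mu0,Ld1,B1 rp1 wp2
slot 3 (ALU): stall RD_PORT — free A2,Mu0,Ld1,B1 rp1 wp2
slot 4 (ALU): stall RD_PORT — free A2,Mu0,Ld1,B1 rp1 wp2
slot 5 (BR): ISSUE — free A2,Mu0,Ld1,B0 rp1 wp2
slot 6 (MUL): stall FU — free A2,Mu0,Ld1,B0 rp1 wp2

reason(slot 4) = RD_PORT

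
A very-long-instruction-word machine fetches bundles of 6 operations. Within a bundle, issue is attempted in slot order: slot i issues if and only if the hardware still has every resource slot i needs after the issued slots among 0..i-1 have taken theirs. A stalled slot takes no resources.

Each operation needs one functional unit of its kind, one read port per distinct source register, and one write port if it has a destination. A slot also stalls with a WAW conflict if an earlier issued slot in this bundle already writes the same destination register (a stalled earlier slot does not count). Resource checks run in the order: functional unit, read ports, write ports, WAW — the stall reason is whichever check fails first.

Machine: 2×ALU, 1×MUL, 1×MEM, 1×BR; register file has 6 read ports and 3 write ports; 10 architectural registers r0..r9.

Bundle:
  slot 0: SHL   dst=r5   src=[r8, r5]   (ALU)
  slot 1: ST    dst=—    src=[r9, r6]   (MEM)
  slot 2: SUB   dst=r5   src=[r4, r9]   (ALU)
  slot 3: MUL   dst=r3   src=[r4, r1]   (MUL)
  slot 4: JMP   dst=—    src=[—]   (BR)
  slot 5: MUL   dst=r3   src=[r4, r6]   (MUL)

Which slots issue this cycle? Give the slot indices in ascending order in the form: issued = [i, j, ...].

issued = [0, 1, 3, 4]

  0. ALU→r5 ⇒ go  {1A/1Mu/1Ld/1B | 4r 2w}
  1. MEM ⇒ go  {1A/1Mu/0Ld/1B | 2r 2w}
  2. ALU→r5 ⇒ no(WAW)  {1A/1Mu/0Ld/1B | 2r 2w}
  3. MUL→r3 ⇒ go  {1A/0Mu/0Ld/1B | 0r 1w}
  4. BR ⇒ go  {1A/0Mu/0Ld/0B | 0r 1w}
  5. MUL→r3 ⇒ no(FU)  {1A/0Mu/0Ld/0B | 0r 1w}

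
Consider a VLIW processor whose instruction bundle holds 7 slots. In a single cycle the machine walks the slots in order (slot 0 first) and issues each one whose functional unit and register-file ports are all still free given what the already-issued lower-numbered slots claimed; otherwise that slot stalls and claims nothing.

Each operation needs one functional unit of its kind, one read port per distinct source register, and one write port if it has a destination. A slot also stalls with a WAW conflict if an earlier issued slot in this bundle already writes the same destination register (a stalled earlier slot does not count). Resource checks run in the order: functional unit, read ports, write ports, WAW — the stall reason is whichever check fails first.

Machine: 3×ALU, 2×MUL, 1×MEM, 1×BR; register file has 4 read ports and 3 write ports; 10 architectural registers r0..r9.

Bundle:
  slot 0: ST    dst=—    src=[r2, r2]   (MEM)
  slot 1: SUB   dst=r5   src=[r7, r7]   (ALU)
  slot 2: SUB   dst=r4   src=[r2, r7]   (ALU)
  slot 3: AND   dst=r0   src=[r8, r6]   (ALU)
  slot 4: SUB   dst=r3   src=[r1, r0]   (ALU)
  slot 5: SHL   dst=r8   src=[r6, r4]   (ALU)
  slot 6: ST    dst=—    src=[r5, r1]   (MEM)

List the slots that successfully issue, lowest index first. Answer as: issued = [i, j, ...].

issued = [0, 1, 2]

slot 0 (MEM): ISSUE — free A3,Mu2,Ld0,B1 rp3 wp3
slot 1 (ALU): ISSUE — free A2,Mu2,Ld0,B1 rp2 wp2
slot 2 (ALU): ISSUE — free A1,Mu2,Ld0,B1 rp0 wp1
slot 3 (ALU): stall RD_PORT — free A1,Mu2,Ld0,B1 rp0 wp1
slot 4 (ALU): stall RD_PORT — free A1,Mu2,Ld0,B1 rp0 wp1
slot 5 (ALU): stall RD_PORT — free A1,Mu2,Ld0,B1 rp0 wp1
slot 6 (MEM): stall FU — free A1,Mu2,Ld0,B1 rp0 wp1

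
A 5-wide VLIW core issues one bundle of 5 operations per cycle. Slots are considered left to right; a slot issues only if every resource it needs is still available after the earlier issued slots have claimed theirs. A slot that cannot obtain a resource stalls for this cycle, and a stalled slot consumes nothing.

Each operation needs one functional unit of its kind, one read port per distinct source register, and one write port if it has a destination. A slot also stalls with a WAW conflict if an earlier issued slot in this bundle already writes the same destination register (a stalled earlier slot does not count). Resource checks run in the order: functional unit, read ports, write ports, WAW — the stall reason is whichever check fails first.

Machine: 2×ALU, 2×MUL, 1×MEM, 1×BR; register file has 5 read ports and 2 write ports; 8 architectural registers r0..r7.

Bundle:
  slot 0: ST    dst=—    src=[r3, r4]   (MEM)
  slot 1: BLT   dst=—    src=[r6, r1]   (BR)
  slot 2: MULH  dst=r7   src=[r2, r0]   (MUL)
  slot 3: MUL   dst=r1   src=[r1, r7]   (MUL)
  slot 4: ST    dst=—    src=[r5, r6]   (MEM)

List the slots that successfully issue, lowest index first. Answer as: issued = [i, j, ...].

issued = [0, 1]

(0) want 1×MEM +2rd +0wr — yes → AL2|MU2|ME0|BR1|rd3|wr2
(1) want 1×BR +2rd +0wr — yes → AL2|MU2|ME0|BR0|rd1|wr2
(2) want 1×MUL +2rd +1wr — RD_PORT → AL2|MU2|ME0|BR0|rd1|wr2
(3) want 1×MUL +2rd +1wr — RD_PORT → AL2|MU2|ME0|BR0|rd1|wr2
(4) want 1×MEM +2rd +0wr — FU → AL2|MU2|ME0|BR0|rd1|wr2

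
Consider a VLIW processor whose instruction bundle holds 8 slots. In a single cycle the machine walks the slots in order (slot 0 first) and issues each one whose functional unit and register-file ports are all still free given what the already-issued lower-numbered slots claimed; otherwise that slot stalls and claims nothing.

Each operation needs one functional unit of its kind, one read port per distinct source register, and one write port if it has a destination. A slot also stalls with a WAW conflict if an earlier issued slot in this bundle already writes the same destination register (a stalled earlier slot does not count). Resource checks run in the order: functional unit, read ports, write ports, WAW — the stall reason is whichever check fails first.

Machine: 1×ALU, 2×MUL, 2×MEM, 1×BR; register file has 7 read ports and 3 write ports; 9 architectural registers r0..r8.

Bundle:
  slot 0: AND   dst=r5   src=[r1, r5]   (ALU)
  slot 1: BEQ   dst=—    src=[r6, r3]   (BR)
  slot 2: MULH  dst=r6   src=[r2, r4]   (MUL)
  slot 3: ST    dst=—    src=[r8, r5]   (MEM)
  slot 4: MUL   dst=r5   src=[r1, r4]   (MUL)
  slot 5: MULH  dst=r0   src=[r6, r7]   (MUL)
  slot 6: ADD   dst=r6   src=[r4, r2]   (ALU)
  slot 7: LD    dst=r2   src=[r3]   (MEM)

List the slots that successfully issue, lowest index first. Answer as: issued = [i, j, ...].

slot 0 (ALU): ISSUE — free A0,Mu2,Ld2,B1 rp5 wp2
slot 1 (BR): ISSUE — free A0,Mu2,Ld2,B0 rp3 wp2
slot 2 (MUL): ISSUE — free A0,Mu1,Ld2,B0 rp1 wp1
slot 3 (MEM): stall RD_PORT — free A0,Mu1,Ld2,B0 rp1 wp1
slot 4 (MUL): stall RD_PORT — free A0,Mu1,Ld2,B0 rp1 wp1
slot 5 (MUL): stall RD_PORT — free A0,Mu1,Ld2,B0 rp1 wp1
slot 6 (ALU): stall FU — free A0,Mu1,Ld2,B0 rp1 wp1
slot 7 (MEM): ISSUE — free A0,Mu1,Ld1,B0 rp0 wp0

issued = [0, 1, 2, 7]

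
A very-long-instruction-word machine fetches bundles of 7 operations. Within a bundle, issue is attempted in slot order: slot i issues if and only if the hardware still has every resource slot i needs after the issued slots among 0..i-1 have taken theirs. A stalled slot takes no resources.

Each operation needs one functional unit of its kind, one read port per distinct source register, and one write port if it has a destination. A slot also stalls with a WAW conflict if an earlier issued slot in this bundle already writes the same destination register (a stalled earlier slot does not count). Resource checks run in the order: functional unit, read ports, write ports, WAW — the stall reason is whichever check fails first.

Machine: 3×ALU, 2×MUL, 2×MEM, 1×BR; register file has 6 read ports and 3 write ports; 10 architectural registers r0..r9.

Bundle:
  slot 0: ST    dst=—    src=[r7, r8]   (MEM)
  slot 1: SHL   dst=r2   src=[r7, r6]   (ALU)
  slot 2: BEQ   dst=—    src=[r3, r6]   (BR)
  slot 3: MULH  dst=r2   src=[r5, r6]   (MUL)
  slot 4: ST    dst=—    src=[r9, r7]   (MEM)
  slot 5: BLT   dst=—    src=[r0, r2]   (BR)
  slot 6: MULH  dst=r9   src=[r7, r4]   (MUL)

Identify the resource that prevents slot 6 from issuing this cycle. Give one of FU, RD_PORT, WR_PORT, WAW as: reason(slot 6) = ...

reason(slot 6) = RD_PORT

#0 MEM src=r7,r8 dispatched  <A:3 Mu:2 Ld:1 B:1 rd:4 wr:3>
#1 ALU src=r7,r6 dispatched  <A:2 Mu:2 Ld:1 B:1 rd:2 wr:2>
#2 BR src=r3,r6 dispatched  <A:2 Mu:2 Ld:1 B:0 rd:0 wr:2>
#3 MUL src=r5,r6 held:RD_PORT  <A:2 Mu:2 Ld:1 B:0 rd:0 wr:2>
#4 MEM src=r9,r7 held:RD_PORT  <A:2 Mu:2 Ld:1 B:0 rd:0 wr:2>
#5 BR src=r0,r2 held:FU  <A:2 Mu:2 Ld:1 B:0 rd:0 wr:2>
#6 MUL src=r7,r4 held:RD_PORT  <A:2 Mu:2 Ld:1 B:0 rd:0 wr:2>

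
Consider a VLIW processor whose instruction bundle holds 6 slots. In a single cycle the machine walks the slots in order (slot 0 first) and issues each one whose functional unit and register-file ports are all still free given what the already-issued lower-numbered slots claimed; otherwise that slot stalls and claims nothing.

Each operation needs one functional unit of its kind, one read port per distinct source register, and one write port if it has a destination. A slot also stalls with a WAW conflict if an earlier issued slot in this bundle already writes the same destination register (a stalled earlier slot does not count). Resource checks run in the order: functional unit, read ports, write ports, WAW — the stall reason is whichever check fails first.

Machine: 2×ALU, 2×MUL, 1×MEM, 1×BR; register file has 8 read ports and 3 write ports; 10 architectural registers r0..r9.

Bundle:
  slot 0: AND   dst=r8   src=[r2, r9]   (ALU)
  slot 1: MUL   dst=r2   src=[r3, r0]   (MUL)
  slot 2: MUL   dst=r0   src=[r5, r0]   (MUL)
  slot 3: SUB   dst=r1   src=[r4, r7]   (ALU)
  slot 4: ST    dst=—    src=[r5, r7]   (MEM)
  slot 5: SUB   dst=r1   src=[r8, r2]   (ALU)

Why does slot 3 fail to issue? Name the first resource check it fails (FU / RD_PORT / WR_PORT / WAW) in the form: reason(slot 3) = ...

reason(slot 3) = WR_PORT

#0 ALU src=r2,r9 dispatched  <A:1 Mu:2 Ld:1 B:1 rd:6 wr:2>
#1 MUL src=r3,r0 dispatched  <A:1 Mu:1 Ld:1 B:1 rd:4 wr:1>
#2 MUL src=r5,r0 dispatched  <A:1 Mu:0 Ld:1 B:1 rd:2 wr:0>
#3 ALU src=r4,r7 held:WR_PORT  <A:1 Mu:0 Ld:1 B:1 rd:2 wr:0>
#4 MEM src=r5,r7 dispatched  <A:1 Mu:0 Ld:0 B:1 rd:0 wr:0>
#5 ALU src=r8,r2 held:RD_PORT  <A:1 Mu:0 Ld:0 B:1 rd:0 wr:0>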